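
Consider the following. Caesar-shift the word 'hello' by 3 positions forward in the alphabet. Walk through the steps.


Shift each letter by 3: h -> k, e -> h, l -> o, l -> o, o -> r. Result: 'khoor'.

khoor


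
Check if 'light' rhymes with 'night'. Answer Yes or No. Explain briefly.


Rime (stressed vowel + following sounds) of 'light': -ight = /aɪt/
Rime of 'night': -ight = /aɪt/
/aɪt/ and /aɪt/ are the same ending sound, so the words rhyme.

Yes


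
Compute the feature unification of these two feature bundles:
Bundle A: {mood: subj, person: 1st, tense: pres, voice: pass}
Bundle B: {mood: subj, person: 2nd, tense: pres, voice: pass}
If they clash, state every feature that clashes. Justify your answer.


Compare features:
mood: A=subj vs B=subj -> unified: subj
person: A=1st vs B=2nd -> CLASH
tense: A=pres vs B=pres -> unified: pres
voice: A=pass vs B=pass -> unified: pass
Clash detected on feature 'person' (1st vs 2nd); unification fails.

CLASH on 'person' (1st vs 2nd)


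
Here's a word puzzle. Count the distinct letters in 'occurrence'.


Unique letters in 'occurrence': {c, e, n, o, r, u} = 6 distinct letters.

6


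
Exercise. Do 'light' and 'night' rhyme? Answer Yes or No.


Rime (stressed vowel + following sounds) of 'light': -ight = /aɪt/
Rime of 'night': -ight = /aɪt/
/aɪt/ and /aɪt/ are the same ending sound, so the words rhyme.

Yes


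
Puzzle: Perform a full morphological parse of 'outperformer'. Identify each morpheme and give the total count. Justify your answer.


Step 1: Identify prefix: 'out' (meaning: surpass)
Step 2: Identify root: 'perform'
Step 3: Identify suffix(es): 'er'
Decomposition: out- (prefix: surpass) + perform (root) + -er (suffix: one who)
Total morphemes: 3

3 morphemes (out- (prefix: surpass) + perform (root) + -er (suffix: one who))


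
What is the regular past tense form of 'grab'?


Apply rule: Double final consonant and add -ed. 'grab' becomes 'grabbed'.

grabbed


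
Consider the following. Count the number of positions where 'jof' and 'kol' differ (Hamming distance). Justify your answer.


Alignment:
Position 1: 'j' vs 'k' = DIFFER
Position 2: 'o' vs 'o' = match
Position 3: 'f' vs 'l' = DIFFER
Total differences: 2

2


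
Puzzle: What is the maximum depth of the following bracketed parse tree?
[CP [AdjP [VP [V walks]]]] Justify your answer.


Count bracket nesting levels:
'[' at pos 0: depth = 1
'[' at pos 4: depth = 2
'[' at pos 10: depth = 3
'[' at pos 14: depth = 4
Maximum depth reached: 4

4


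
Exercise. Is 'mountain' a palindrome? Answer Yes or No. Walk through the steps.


Forward: 'mountain'
Reversed: 'niatnuom'
They differ.

No


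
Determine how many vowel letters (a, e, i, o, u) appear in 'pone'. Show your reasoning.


Vowels in 'pone': o, e = 2 vowels.

2


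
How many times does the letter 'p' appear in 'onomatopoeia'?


Letter 'p' in 'onomatopoeia': found at position(s) 8 = 1 occurrence(s).

1


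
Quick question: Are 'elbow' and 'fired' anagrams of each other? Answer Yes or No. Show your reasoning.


Sorted letters of 'elbow': 'below'
Sorted letters of 'fired': 'defir'
They do not match.

No


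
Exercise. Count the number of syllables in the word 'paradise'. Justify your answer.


Break 'paradise' into syllables: par-a-dise -> par | a | dise = 3 syllables

3 syllables


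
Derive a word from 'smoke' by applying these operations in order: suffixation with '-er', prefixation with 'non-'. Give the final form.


Step 1: Add suffix '-er' to 'smoke' = 'smoker'
Step 2: Add prefix 'non-' to 'smoker' = 'nonsmoker'

nonsmoker


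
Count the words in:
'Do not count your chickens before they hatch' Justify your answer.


Split into words: Do | not | count | your | chickens | before | they | hatch = 8 words.

8


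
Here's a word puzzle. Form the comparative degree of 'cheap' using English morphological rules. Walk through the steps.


Apply comparative formation (add -er): 'cheap' -> 'cheaper'.

cheaper


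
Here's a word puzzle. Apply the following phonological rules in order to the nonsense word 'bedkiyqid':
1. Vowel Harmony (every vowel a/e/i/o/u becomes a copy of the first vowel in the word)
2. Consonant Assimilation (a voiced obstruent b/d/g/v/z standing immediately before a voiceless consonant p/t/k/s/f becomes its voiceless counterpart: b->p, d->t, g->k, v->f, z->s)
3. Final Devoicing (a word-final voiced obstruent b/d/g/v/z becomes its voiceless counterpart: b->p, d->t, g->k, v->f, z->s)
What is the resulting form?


Starting form: 'bedkiyqid'
Rule 1: Vowel Harmony: all vowels become 'e' (matching first vowel). 'bedkiyqid' -> 'bedkeyqed'
Rule 2: Consonant Assimilation: voiced obstruent before voiceless consonant becomes voiceless ('dk' -> 'tk'). 'bedkeyqed' -> 'betkeyqed'
Rule 3: Final Devoicing: word-final voiced obstruent 'd' becomes voiceless 't'. 'betkeyqed' -> 'betkeyqet'
Final form: 'betkeyqet'

betkeyqet


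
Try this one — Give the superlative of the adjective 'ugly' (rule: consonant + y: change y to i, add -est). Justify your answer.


Apply superlative formation (consonant + y: change y to i, add -est): 'ugly' -> 'ugliest'.

ugliest


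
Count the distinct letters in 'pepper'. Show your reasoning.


Unique letters in 'pepper': {e, p, r} = 3 distinct letters.

3


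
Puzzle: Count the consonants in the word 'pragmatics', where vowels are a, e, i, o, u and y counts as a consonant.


Consonants in 'pragmatics': p, r, g, m, t, c, s = 7 consonants.

7


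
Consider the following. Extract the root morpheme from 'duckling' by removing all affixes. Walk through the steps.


Remove suffix '-ling' from 'duckling' to get root 'duck'.

duck


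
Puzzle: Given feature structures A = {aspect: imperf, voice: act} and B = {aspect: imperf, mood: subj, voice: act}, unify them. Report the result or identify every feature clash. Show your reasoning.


Compare features:
aspect: A=imperf vs B=imperf -> unified: imperf
mood: A=_ vs B=subj -> unified: subj
voice: A=act vs B=act -> unified: act
No clashes found.

Unified: {aspect: imperf, mood: subj, voice: act}


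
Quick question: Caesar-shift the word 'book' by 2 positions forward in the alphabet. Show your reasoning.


Shift each letter by 2: b -> d, o -> q, o -> q, k -> m. Result: 'dqqm'.

dqqm


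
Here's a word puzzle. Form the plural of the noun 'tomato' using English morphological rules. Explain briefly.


Apply rule: Add -es (consonant + o). 'tomato' becomes 'tomatoes'.

tomatoes


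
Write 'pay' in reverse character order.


Reverse 'pay' character by character: 'yap'.

yap


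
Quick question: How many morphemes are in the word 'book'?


Decomposition: book (free morpheme) = 1 morpheme(s)

1 morphemes


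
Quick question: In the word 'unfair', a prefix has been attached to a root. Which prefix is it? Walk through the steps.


The word 'unfair' = 'un' (prefix) + 'fair' (root). The prefix is 'un'.

un


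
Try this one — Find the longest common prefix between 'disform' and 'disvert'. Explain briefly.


Compare from the start: 3 characters match: 'dis'. Mismatch at position 4: 'f' vs 'v'.

dis


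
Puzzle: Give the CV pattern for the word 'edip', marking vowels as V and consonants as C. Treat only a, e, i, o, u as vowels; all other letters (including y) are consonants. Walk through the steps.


Letter mapping: e = V, d = C, i = V, p = C.

VCVC


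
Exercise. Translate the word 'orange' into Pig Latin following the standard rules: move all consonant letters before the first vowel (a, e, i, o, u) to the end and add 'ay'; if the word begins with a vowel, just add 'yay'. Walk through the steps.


'orange' starts with a vowel, so add 'yay': 'orangeyay'.

orangeyay


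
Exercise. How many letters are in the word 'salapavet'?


Spell out 'salapavet' and number each letter: s(1), a(2), l(3), a(4), p(5), a(6), v(7), e(8), t(9). Total: 9 letters.

9


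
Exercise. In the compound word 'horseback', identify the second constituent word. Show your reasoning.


Split 'horseback' into 'horse' + 'back'. The second part is 'back'.

back


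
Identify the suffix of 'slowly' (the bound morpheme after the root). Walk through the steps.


The word 'slowly' = 'slow' (root) + '-ly' (suffix). The suffix is '-ly'.

ly


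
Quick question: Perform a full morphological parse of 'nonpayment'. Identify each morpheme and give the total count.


Step 1: Identify prefix: 'non' (meaning: not)
Step 2: Identify root: 'pay'
Step 3: Identify suffix(es): 'ment'
Decomposition: non- (prefix: not) + pay (root) + -ment (suffix: action/result)
Total morphemes: 3

3 morphemes (non- (prefix: not) + pay (root) + -ment (suffix: action/result))


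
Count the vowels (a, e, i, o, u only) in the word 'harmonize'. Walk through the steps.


Vowels in 'harmonize': a, o, i, e = 4 vowels.

4


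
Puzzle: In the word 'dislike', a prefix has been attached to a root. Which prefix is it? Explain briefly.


The word 'dislike' = 'dis' (prefix) + 'like' (root). The prefix is 'dis'.

dis


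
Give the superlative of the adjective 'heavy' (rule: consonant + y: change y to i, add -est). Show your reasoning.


Apply superlative formation (consonant + y: change y to i, add -est): 'heavy' -> 'heaviest'.

heaviest


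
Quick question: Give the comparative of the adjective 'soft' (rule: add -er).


Apply comparative formation (add -er): 'soft' -> 'softer'.

softer


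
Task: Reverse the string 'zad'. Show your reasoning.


Reverse 'zad' character by character: 'daz'.

daz


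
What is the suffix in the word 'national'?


The word 'national' = 'nation' (root) + '-al' (suffix). The suffix is '-al'.

al


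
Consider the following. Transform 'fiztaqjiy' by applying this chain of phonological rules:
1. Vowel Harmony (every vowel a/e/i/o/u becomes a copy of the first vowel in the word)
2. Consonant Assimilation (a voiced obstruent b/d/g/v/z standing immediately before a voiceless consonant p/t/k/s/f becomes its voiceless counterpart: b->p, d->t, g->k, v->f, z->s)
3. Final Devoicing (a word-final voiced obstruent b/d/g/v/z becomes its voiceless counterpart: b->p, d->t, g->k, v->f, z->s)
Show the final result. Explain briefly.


Starting form: 'fiztaqjiy'
Rule 1: Vowel Harmony: all vowels become 'i' (matching first vowel). 'fiztaqjiy' -> 'fiztiqjiy'
Rule 2: Consonant Assimilation: voiced obstruent before voiceless consonant becomes voiceless ('zt' -> 'st'). 'fiztiqjiy' -> 'fistiqjiy'
Rule 3: Final Devoicing: final consonant 'y' is not one of the voiced obstruents b/d/g/v/z. No change.
Final form: 'fistiqjiy'

fistiqjiy


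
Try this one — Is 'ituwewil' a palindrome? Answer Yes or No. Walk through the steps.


Forward: 'ituwewil'
Reversed: 'liwewuti'
They differ.

No


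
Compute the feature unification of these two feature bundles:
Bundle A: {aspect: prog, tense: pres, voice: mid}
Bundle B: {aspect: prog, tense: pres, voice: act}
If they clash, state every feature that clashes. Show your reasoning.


Compare features:
aspect: A=prog vs B=prog -> unified: prog
tense: A=pres vs B=pres -> unified: pres
voice: A=mid vs B=act -> CLASH
Clash detected on feature 'voice' (mid vs act); unification fails.

CLASH on 'voice' (mid vs act)


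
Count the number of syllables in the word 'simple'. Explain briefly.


Break 'simple' into syllables: sim-ple -> sim | ple = 2 syllables

2 syllables


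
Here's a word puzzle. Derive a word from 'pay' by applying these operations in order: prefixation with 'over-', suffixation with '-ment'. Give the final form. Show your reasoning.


Step 1: Add prefix 'over-' to 'pay' = 'overpay'
Step 2: Add suffix '-ment' to 'overpay' = 'overpayment'

overpayment


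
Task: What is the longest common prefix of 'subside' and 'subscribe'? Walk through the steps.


Compare from the start: 4 characters match: 'subs'. Mismatch at position 5: 'i' vs 'c'.

subs


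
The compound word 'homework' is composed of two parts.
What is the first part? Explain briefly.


Split 'homework' into 'home' + 'work'. The first part is 'home'.

home


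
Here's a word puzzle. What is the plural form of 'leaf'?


Apply rule: Change -f to -ves. 'leaf' becomes 'leaves'.

leaves


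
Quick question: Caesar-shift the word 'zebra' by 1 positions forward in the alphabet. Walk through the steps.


Shift each letter by 1: z -> a, e -> f, b -> c, r -> s, a -> b. Result: 'afcsb'.

afcsb


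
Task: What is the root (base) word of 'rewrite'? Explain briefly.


Remove prefix 're' from 'rewrite' to get root 'write'.

write


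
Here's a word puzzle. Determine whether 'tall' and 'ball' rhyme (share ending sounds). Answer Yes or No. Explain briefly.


Rime (stressed vowel + following sounds) of 'tall': -all = /ɔːl/
Rime of 'ball': -all = /ɔːl/
/ɔːl/ and /ɔːl/ are the same ending sound, so the words rhyme.

Yes


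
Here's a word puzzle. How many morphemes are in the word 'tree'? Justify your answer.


Decomposition: tree (free morpheme) = 1 morpheme(s)

1 morphemes


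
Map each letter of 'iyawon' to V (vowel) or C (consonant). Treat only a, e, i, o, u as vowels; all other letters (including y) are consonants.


Letter mapping: i = V, y = C, a = V, w = C, o = V, n = C.

VCVCVC


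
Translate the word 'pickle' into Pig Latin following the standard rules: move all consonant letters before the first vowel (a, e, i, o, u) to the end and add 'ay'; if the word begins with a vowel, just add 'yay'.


'pickle': move consonant cluster 'p' to end and add 'ay': 'icklepay'.

icklepay


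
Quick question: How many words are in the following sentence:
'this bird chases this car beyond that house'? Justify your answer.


Split into words: this | bird | chases | this | car | beyond | that | house = 8 words.

8


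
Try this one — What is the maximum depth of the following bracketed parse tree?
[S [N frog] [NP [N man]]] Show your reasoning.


Count bracket nesting levels:
'[' at pos 0: depth = 1
'[' at pos 3: depth = 2
'[' at pos 12: depth = 2
'[' at pos 16: depth = 3
Maximum depth reached: 3

3


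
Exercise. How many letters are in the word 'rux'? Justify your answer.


Spell out 'rux' and number each letter: r(1), u(2), x(3). Total: 3 letters.

3


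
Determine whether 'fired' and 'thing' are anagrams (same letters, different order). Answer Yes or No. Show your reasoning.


Sorted letters of 'fired': 'defir'
Sorted letters of 'thing': 'ghint'
They do not match.

No


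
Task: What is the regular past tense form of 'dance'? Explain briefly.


Apply rule: Add -d (word ends in -e). 'dance' becomes 'danced'.

danced


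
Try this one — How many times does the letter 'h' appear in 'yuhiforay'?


Letter 'h' in 'yuhiforay': found at position(s) 3 = 1 occurrence(s).

1


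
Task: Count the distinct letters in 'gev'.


Unique letters in 'gev': {e, g, v} = 3 distinct letters.

3


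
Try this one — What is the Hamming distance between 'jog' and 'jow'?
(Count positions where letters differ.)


Alignment:
Position 1: 'j' vs 'j' = match
Position 2: 'o' vs 'o' = match
Position 3: 'g' vs 'w' = DIFFER
Total differences: 1

1


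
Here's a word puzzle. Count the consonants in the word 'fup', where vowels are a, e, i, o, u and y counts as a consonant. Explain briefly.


Consonants in 'fup': f, p = 2 consonants.

2


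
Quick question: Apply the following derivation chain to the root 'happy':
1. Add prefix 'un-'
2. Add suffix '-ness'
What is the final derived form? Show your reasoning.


Step 1: Add prefix 'un-' to 'happy' = 'unhappy'
Step 2: Add suffix '-ness' to 'unhappy' = 'unhappiness'

unhappiness


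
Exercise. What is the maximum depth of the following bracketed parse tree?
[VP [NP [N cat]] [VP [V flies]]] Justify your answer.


Count bracket nesting levels:
'[' at pos 0: depth = 1
'[' at pos 4: depth = 2
'[' at pos 8: depth = 3
'[' at pos 17: depth = 2
'[' at pos 21: depth = 3
Maximum depth reached: 3

3


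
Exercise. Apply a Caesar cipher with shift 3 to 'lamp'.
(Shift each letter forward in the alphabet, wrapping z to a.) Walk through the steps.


Shift each letter by 3: l -> o, a -> d, m -> p, p -> s. Result: 'odps'.

odps


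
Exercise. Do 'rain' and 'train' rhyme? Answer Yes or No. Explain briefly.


Rime (stressed vowel + following sounds) of 'rain': -ain = /eɪn/
Rime of 'train': -ain = /eɪn/
/eɪn/ and /eɪn/ are the same ending sound, so the words rhyme.

Yes


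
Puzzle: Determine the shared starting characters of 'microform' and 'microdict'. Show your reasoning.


Compare from the start: 5 characters match: 'micro'. Mismatch at position 6: 'f' vs 'd'.

micro


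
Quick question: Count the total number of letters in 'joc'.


Spell out 'joc' and number each letter: j(1), o(2), c(3). Total: 3 letters.

3


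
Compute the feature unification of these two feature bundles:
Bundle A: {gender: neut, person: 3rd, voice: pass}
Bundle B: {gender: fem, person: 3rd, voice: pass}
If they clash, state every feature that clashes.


Compare features:
gender: A=neut vs B=fem -> CLASH
person: A=3rd vs B=3rd -> unified: 3rd
voice: A=pass vs B=pass -> unified: pass
Clash detected on feature 'gender' (neut vs fem); unification fails.

CLASH on 'gender' (neut vs fem)


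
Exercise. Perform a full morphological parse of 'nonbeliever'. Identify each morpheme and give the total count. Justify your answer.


Step 1: Identify prefix: 'non' (meaning: not)
Step 2: Identify root: 'believe'
Step 3: Identify suffix(es): 'er'
Decomposition: non- (prefix: not) + believe (root) + -er (suffix: one who)
Total morphemes: 3

3 morphemes (non- (prefix: not) + believe (root) + -er (suffix: one who))


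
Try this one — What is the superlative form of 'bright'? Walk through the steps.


Apply superlative formation (add -est): 'bright' -> 'brightest'.

brightest


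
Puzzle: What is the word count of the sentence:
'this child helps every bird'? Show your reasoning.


Split into words: this | child | helps | every | bird = 5 words.

5


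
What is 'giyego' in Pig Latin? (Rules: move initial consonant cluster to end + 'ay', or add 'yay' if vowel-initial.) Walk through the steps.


'giyego': move consonant cluster 'g' to end and add 'ay': 'iyegogay'.

iyegogay


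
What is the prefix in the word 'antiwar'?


The word 'antiwar' = 'anti' (prefix) + 'war' (root). The prefix is 'anti'.

anti


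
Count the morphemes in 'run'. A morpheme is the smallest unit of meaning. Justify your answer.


Decomposition: run (free morpheme) = 1 morpheme(s)

1 morphemes


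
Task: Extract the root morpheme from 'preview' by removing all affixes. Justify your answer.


Remove prefix 'pre' from 'preview' to get root 'view'.

view


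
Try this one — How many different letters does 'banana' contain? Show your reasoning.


Unique letters in 'banana': {a, b, n} = 3 distinct letters.

3


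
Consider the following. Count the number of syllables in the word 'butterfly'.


Break 'butterfly' into syllables: but-ter-fly -> but | ter | fly = 3 syllables

3 syllables


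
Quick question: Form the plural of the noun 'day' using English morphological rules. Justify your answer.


Apply rule: Add -s. 'day' becomes 'days'.

days


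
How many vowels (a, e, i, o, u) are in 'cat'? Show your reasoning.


Vowels in 'cat': a = 1 vowels.

1


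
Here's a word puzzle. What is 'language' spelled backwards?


Reverse 'language' character by character: 'egaugnal'.

egaugnal


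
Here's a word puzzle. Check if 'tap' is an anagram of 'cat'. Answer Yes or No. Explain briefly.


Sorted letters of 'tap': 'apt'
Sorted letters of 'cat': 'act'
They do not match.

No


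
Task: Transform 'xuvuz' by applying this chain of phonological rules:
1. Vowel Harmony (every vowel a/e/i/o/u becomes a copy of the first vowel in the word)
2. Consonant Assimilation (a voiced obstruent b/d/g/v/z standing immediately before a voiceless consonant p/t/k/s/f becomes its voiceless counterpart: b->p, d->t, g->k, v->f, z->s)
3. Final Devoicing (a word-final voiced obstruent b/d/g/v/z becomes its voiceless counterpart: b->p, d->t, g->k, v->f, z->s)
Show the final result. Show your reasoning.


Starting form: 'xuvuz'
Rule 1: Vowel Harmony: all vowels already match. No change.
Rule 2: Consonant Assimilation: no voiced obstruent (b/d/g/v/z) stands immediately before a voiceless consonant (p/t/k/s/f). No change.
Rule 3: Final Devoicing: word-final voiced obstruent 'z' becomes voiceless 's'. 'xuvuz' -> 'xuvus'
Final form: 'xuvus'

xuvus


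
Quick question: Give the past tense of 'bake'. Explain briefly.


Apply rule: Add -d (word ends in -e). 'bake' becomes 'baked'.

baked


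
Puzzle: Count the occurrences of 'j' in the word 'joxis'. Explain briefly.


Letter 'j' in 'joxis': found at position(s) 1 = 1 occurrence(s).

1


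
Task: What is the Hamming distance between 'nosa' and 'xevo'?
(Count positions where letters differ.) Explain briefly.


Alignment:
Position 1: 'n' vs 'x' = DIFFER
Position 2: 'o' vs 'e' = DIFFER
Position 3: 's' vs 'v' = DIFFER
Position 4: 'a' vs 'o' = DIFFER
Total differences: 4

4


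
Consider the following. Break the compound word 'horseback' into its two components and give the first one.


Split 'horseback' into 'horse' + 'back'. The first part is 'horse'.

horse


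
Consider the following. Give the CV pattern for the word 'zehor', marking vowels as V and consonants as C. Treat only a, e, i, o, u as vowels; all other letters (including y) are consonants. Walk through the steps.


Letter mapping: z = C, e = V, h = C, o = V, r = C.

CVCVC


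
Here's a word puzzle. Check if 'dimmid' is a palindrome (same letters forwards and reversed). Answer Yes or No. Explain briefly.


Forward: 'dimmid'
Reversed: 'dimmid'
They are identical.

Yes


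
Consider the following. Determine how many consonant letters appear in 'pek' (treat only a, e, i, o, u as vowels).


Consonants in 'pek': p, k = 2 consonants.

2


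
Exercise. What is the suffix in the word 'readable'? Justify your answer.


The word 'readable' = 'read' (root) + '-able' (suffix). The suffix is '-able'.

able


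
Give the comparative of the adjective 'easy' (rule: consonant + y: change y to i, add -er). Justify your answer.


Apply comparative formation (consonant + y: change y to i, add -er): 'easy' -> 'easier'.

easier


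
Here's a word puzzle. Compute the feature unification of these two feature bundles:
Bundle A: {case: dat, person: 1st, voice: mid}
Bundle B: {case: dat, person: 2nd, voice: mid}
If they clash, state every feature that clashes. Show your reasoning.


Compare features:
case: A=dat vs B=dat -> unified: dat
person: A=1st vs B=2nd -> CLASH
voice: A=mid vs B=mid -> unified: mid
Clash detected on feature 'person' (1st vs 2nd); unification fails.

CLASH on 'person' (1st vs 2nd)


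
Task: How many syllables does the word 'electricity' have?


Break 'electricity' into syllables: e-lec-tric-i-ty -> e | lec | tric | i | ty = 5 syllables

5 syllables


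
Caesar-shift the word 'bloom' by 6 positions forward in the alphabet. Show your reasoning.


Shift each letter by 6: b -> h, l -> r, o -> u, o -> u, m -> s. Result: 'hruus'.

hruus


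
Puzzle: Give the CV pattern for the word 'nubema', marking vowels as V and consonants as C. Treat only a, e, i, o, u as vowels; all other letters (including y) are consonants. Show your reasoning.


Letter mapping: n = C, u = V, b = C, e = V, m = C, a = V.

CVCVCV


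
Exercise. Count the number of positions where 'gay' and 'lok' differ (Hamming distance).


Alignment:
Position 1: 'g' vs 'l' = DIFFER
Position 2: 'a' vs 'o' = DIFFER
Position 3: 'y' vs 'k' = DIFFER
Total differences: 3

3


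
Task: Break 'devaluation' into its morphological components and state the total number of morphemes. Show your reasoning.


Step 1: Identify prefix: 'de' (meaning: reverse/remove)
Step 2: Identify root: 'value'
Step 3: Identify suffix(es): 'ation'
Decomposition: de- (prefix: reverse/remove) + value (root) + -ation (suffix: act of)
Total morphemes: 3

3 morphemes (de- (prefix: reverse/remove) + value (root) + -ation (suffix: act of))


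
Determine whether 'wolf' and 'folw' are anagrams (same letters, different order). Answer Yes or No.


Sorted letters of 'wolf': 'flow'
Sorted letters of 'folw': 'flow'
They match.

Yes


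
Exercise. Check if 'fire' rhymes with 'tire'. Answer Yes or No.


Rime (stressed vowel + following sounds) of 'fire': -ire = /aɪər/
Rime of 'tire': -ire = /aɪər/
/aɪər/ and /aɪər/ are the same ending sound, so the words rhyme.

Yes


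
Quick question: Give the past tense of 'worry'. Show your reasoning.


Apply rule: Change -y to -ied. 'worry' becomes 'worried'.

worried


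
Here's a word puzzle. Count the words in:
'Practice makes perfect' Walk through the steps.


Split into words: Practice | makes | perfect = 3 words.

3


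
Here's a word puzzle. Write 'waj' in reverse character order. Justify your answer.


Reverse 'waj' character by character: 'jaw'.

jaw


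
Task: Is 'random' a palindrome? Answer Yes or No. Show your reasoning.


Forward: 'random'
Reversed: 'modnar'
They differ.

No


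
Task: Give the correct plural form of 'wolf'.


Apply rule: Change -f to -ves. 'wolf' becomes 'wolves'.

wolves


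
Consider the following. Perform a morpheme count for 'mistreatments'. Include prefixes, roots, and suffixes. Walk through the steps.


Decomposition: mis- (prefix) + treat (root) + -ment (suffix) + -s (plural) = 4 morpheme(s)

4 morphemes


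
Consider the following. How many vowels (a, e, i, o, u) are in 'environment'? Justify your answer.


Vowels in 'environment': e, i, o, e = 4 vowels.

4


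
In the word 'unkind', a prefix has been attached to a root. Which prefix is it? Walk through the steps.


The word 'unkind' = 'un' (prefix) + 'kind' (root). The prefix is 'un'.

un


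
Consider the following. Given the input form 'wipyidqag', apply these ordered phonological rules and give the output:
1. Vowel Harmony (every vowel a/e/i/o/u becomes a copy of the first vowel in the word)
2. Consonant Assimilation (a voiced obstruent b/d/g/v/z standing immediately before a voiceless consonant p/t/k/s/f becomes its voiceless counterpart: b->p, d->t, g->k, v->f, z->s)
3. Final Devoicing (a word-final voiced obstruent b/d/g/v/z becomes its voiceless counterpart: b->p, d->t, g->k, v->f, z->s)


Starting form: 'wipyidqag'
Rule 1: Vowel Harmony: all vowels become 'i' (matching first vowel). 'wipyidqag' -> 'wipyidqig'
Rule 2: Consonant Assimilation: no voiced obstruent (b/d/g/v/z) stands immediately before a voiceless consonant (p/t/k/s/f). No change.
Rule 3: Final Devoicing: word-final voiced obstruent 'g' becomes voiceless 'k'. 'wipyidqig' -> 'wipyidqik'
Final form: 'wipyidqik'

wipyidqik


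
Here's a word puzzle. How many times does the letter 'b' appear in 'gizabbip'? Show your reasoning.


Letter 'b' in 'gizabbip': found at position(s) 5, 6 = 2 occurrence(s).

2


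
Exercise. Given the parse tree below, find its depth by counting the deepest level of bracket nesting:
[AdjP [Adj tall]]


Count bracket nesting levels:
'[' at pos 0: depth = 1
'[' at pos 6: depth = 2
Maximum depth reached: 2

2


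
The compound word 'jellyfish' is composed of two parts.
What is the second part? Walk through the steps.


Split 'jellyfish' into 'jelly' + 'fish'. The second part is 'fish'.

fish


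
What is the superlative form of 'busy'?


Apply superlative formation (consonant + y: change y to i, add -est): 'busy' -> 'busiest'.

busiest


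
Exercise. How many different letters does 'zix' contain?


Unique letters in 'zix': {i, x, z} = 3 distinct letters.

3


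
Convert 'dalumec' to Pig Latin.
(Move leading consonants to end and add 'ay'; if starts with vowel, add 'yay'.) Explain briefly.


'dalumec': move consonant cluster 'd' to end and add 'ay': 'alumecday'.

alumecday


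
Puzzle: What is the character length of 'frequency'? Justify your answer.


Spell out 'frequency' and number each letter: f(1), r(2), e(3), q(4), u(5), e(6), n(7), c(8), y(9). Total: 9 letters.

9


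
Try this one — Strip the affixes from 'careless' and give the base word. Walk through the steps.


Remove suffix '-less' from 'careless' to get root 'care'.

care


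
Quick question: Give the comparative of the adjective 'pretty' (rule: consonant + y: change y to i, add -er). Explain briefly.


Apply comparative formation (consonant + y: change y to i, add -er): 'pretty' -> 'prettier'.

prettier


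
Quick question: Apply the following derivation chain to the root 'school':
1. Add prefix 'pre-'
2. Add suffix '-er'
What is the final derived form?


Step 1: Add prefix 'pre-' to 'school' = 'preschool'
Step 2: Add suffix '-er' to 'preschool' = 'preschooler'

preschooler


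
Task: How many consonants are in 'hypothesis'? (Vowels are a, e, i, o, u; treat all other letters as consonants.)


Consonants in 'hypothesis': h, y, p, t, h, s, s = 7 consonants.

7


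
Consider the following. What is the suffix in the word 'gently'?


The word 'gently' = 'gentle' (root) + '-ly' (suffix). The suffix is '-ly'.

ly


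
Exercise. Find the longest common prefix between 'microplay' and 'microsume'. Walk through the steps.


Compare from the start: 5 characters match: 'micro'. Mismatch at position 6: 'p' vs 's'.

micro


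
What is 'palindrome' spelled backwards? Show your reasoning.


Reverse 'palindrome' character by character: 'emordnilap'.

emordnilap


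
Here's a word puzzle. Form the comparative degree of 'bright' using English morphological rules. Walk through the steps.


Apply comparative formation (add -er): 'bright' -> 'brighter'.

brighter


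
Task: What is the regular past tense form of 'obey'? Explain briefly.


Apply rule: Add -ed. 'obey' becomes 'obeyed'.

obeyed


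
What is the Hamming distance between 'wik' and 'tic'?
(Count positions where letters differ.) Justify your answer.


Alignment:
Position 1: 'w' vs 't' = DIFFER
Position 2: 'i' vs 'i' = match
Position 3: 'k' vs 'c' = DIFFER
Total differences: 2

2


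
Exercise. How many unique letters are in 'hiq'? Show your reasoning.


Unique letters in 'hiq': {h, i, q} = 3 distinct letters.

3


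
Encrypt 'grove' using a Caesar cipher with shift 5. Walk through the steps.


Shift each letter by 5: g -> l, r -> w, o -> t, v -> a, e -> j. Result: 'lwtaj'.

lwtaj


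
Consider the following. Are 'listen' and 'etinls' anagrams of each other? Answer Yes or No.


Sorted letters of 'listen': 'eilnst'
Sorted letters of 'etinls': 'eilnst'
They match.

Yes


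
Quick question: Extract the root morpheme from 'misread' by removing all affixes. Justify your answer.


Remove prefix 'mis' from 'misread' to get root 'read'.

read


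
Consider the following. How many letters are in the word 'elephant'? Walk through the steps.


Spell out 'elephant' and number each letter: e(1), l(2), e(3), p(4), h(5), a(6), n(7), t(8). Total: 8 letters.

8


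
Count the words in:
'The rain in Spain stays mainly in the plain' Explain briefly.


Split into words: The | rain | in | Spain | stays | mainly | in | the | plain = 9 words.

9


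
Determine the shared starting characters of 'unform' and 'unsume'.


Compare from the start: 2 characters match: 'un'. Mismatch at position 3: 'f' vs 's'.

un


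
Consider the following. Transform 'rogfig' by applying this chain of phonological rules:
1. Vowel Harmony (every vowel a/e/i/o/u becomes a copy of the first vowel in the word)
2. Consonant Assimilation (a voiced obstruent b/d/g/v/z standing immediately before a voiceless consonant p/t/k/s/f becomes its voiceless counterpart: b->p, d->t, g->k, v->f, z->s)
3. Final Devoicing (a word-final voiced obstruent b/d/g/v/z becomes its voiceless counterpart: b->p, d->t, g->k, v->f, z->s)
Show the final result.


Starting form: 'rogfig'
Rule 1: Vowel Harmony: all vowels become 'o' (matching first vowel). 'rogfig' -> 'rogfog'
Rule 2: Consonant Assimilation: voiced obstruent before voiceless consonant becomes voiceless ('gf' -> 'kf'). 'rogfog' -> 'rokfog'
Rule 3: Final Devoicing: word-final voiced obstruent 'g' becomes voiceless 'k'. 'rokfog' -> 'rokfok'
Final form: 'rokfok'

rokfok


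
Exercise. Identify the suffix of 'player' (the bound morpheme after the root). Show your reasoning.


The word 'player' = 'play' (root) + '-er' (suffix). The suffix is '-er'.

er


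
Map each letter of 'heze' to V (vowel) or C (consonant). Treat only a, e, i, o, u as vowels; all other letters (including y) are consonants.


Letter mapping: h = C, e = V, z = C, e = V.

CVCV


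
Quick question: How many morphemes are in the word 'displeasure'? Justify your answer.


Decomposition: dis- (prefix) + please (root) + -ure (suffix) = 3 morpheme(s)

3 morphemes


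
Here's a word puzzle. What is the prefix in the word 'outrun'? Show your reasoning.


The word 'outrun' = 'out' (prefix) + 'run' (root). The prefix is 'out'.

out


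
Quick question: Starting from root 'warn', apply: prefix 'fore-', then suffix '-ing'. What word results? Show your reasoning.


Step 1: Add prefix 'fore-' to 'warn' = 'forewarn'
Step 2: Add suffix '-ing' to 'forewarn' = 'forewarning'

forewarning


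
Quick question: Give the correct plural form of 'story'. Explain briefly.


Apply rule: Change -y to -ies (consonant + y). 'story' becomes 'stories'.

stories


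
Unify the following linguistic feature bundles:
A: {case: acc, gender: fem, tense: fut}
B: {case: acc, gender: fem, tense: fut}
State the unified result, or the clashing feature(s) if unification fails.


Compare features:
case: A=acc vs B=acc -> unified: acc
gender: A=fem vs B=fem -> unified: fem
tense: A=fut vs B=fut -> unified: fut
No clashes found.

Unified: {case: acc, gender: fem, tense: fut}


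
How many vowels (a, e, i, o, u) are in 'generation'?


Vowels in 'generation': e, e, a, i, o = 5 vowels.

5


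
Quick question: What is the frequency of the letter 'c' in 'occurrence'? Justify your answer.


Letter 'c' in 'occurrence': found at position(s) 2, 3, 9 = 3 occurrence(s).

3


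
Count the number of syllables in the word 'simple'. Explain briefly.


Break 'simple' into syllables: sim-ple -> sim | ple = 2 syllables

2 syllables


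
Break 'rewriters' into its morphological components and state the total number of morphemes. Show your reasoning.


Step 1: Identify prefix: 're' (meaning: again)
Step 2: Identify root: 'write'
Step 3: Identify suffix(es): 'er, s'
Decomposition: re- (prefix: again) + write (root) + -er (suffix: one who) + -s (plural)
Total morphemes: 4

4 morphemes (re- (prefix: again) + write (root) + -er (suffix: one who) + -s (plural))


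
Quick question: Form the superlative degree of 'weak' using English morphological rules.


Apply superlative formation (add -est): 'weak' -> 'weakest'.

weakest


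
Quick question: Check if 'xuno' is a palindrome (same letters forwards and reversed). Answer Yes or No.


Forward: 'xuno'
Reversed: 'onux'
They differ.

No


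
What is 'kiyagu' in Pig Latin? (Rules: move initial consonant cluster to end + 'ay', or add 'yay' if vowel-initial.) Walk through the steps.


'kiyagu': move consonant cluster 'k' to end and add 'ay': 'iyagukay'.

iyagukay


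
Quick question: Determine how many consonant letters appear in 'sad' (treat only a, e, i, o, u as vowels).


Consonants in 'sad': s, d = 2 consonants.

2


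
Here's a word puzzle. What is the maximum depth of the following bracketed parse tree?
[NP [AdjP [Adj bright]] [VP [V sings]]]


Count bracket nesting levels:
'[' at pos 0: depth = 1
'[' at pos 4: depth = 2
'[' at pos 10: depth = 3
'[' at pos 24: depth = 2
'[' at pos 28: depth = 3
Maximum depth reached: 3

3


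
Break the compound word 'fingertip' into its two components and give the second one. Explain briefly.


Split 'fingertip' into 'finger' + 'tip'. The second part is 'tip'.

tip


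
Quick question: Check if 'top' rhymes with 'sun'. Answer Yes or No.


Rime (stressed vowel + following sounds) of 'top': -op = /ɒp/
Rime of 'sun': -un = /ʌn/
/ɒp/ and /ʌn/ are different ending sounds, so the words do not rhyme.

No


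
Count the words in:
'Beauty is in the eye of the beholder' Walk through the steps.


Split into words: Beauty | is | in | the | eye | of | the | beholder = 8 words.

8


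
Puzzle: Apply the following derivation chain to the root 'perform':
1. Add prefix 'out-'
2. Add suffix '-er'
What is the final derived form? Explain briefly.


Step 1: Add prefix 'out-' to 'perform' = 'outperform'
Step 2: Add suffix '-er' to 'outperform' = 'outperformer'

outperformer


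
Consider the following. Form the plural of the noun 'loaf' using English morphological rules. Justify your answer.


Apply rule: Change -f to -ves. 'loaf' becomes 'loaves'.

loaves


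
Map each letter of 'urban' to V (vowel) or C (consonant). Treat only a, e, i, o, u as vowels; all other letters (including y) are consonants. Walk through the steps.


Letter mapping: u = V, r = C, b = C, a = V, n = C.

VCCVC


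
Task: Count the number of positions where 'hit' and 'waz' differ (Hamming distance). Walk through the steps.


Alignment:
Position 1: 'h' vs 'w' = DIFFER
Position 2: 'i' vs 'a' = DIFFER
Position 3: 't' vs 'z' = DIFFER
Total differences: 3

3


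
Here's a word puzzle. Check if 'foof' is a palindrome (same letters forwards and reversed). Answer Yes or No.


Forward: 'foof'
Reversed: 'foof'
They are identical.

Yes


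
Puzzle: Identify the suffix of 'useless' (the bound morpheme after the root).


The word 'useless' = 'use' (root) + '-less' (suffix). The suffix is '-less'.

less


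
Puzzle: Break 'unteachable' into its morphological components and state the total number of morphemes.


Step 1: Identify prefix: 'un' (meaning: not/reverse)
Step 2: Identify root: 'teach'
Step 3: Identify suffix(es): 'able'
Decomposition: un- (prefix: not/reverse) + teach (root) + -able (suffix: capable of)
Total morphemes: 3

3 morphemes (un- (prefix: not/reverse) + teach (root) + -able (suffix: capable of))


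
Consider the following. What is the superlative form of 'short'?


Apply superlative formation (add -est): 'short' -> 'shortest'.

shortest


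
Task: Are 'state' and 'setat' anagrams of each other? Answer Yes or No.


Sorted letters of 'state': 'aestt'
Sorted letters of 'setat': 'aestt'
They match.

Yes


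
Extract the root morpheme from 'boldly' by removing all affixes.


Remove suffix '-ly' from 'boldly' to get root 'bold'.

bold


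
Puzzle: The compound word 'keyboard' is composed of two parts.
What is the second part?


Split 'keyboard' into 'key' + 'board'. The second part is 'board'.

board


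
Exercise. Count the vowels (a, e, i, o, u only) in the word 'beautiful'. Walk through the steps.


Vowels in 'beautiful': e, a, u, i, u = 5 vowels.

5


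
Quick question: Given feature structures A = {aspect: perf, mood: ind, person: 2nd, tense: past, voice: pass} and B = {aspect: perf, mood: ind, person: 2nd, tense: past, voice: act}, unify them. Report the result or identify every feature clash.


Compare features:
aspect: A=perf vs B=perf -> unified: perf
mood: A=ind vs B=ind -> unified: ind
person: A=2nd vs B=2nd -> unified: 2nd
tense: A=past vs B=past -> unified: past
voice: A=pass vs B=act -> CLASH
Clash detected on feature 'voice' (pass vs act); unification fails.

CLASH on 'voice' (pass vs act)
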